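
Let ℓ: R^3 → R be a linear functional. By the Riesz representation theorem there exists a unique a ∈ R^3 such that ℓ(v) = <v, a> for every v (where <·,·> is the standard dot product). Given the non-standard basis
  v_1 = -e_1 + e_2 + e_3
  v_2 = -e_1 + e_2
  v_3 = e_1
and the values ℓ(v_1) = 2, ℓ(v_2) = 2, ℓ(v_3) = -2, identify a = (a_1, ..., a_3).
a = (-2, 0, 0)

Write a = (a_1, ..., a_3) in the standard basis. For each basis vector v_i, ℓ(v_i) = <v_i, a> is a linear equation in the a_j's. Collect the n equations into a matrix system V a = ℓ, where row i of V is v_i (expressed in the standard basis). Since V is invertible (lower-triangular with 1s on the diagonal, up to permutation), solve by back-substitution:
  V =
[[-1, 1, 1],
 [-1, 1, 0],
 [1, 0, 0]]
  V a = (2, 2, -2)
Solving gives a = (-2, 0, 0).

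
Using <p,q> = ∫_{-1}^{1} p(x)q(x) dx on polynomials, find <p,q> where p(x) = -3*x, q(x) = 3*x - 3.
<p,q> = -6

Expand the product: p(x)·q(x) = -9*x^2 + 9*x.
∫_{-1}^{1} of each monomial x^k gives [2/(k+1) if k even, 0 if k odd]. Integrating term-by-term (or equivalently evaluating the antiderivative F(x) = -3*x^3 + 9*x^2/2 at the endpoints):
  F(1) − F(−1) = 3/2 − (15/2) = -6.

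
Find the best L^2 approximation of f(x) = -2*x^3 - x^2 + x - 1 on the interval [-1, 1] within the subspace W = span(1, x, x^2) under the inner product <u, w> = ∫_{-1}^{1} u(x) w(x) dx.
g(x) = -x^2 - x/5 - 1

The best approximation g ∈ W is the orthogonal projection of f onto W. Writing g = a_0 + a_1 x + a_2 x^2, the coefficients solve the normal equations G · a = b where
  G_{ij} = <φ_i, φ_j> and b_i = <f, φ_i>, with φ_0 = 1, φ_1 = x, φ_2 = x^2.
G =
  [2, 0, 2/3]
  [0, 2/3, 0]
  [2/3, 0, 2/5],
b = (-8/3, -2/15, -16/15).
Solving gives a_0 = -1, a_1 = -1/5, a_2 = -1, so
  g(x) = -x^2 - x/5 - 1.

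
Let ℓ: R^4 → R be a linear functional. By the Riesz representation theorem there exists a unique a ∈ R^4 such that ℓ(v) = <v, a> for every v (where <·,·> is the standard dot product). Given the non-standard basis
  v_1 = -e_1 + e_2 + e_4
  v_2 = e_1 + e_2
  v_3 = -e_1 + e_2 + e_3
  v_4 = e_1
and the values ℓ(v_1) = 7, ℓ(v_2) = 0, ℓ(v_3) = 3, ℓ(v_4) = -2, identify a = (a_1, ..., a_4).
a = (-2, 2, -1, 3)

Write a = (a_1, ..., a_4) in the standard basis. For each basis vector v_i, ℓ(v_i) = <v_i, a> is a linear equation in the a_j's. Collect the n equations into a matrix system V a = ℓ, where row i of V is v_i (expressed in the standard basis). Since V is invertible (lower-triangular with 1s on the diagonal, up to permutation), solve by back-substitution:
  V =
[[-1, 1, 0, 1],
 [1, 1, 0, 0],
 [-1, 1, 1, 0],
 [1, 0, 0, 0]]
  V a = (7, 0, 3, -2)
Solving gives a = (-2, 2, -1, 3).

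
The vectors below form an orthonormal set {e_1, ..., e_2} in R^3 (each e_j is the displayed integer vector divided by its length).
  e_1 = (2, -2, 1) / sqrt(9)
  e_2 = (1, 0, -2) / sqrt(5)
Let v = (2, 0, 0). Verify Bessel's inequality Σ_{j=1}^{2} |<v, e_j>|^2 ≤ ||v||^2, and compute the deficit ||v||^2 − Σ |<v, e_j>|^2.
Σ |<v, e_j>|^2 = 116/45; ||v||^2 = 4; deficit = 64/45

Write each e_j = u_j / sqrt(<u_j, u_j>) where u_j is the displayed integer vector. Then <v, e_j> = <v, u_j> / sqrt(<u_j, u_j>), so |<v, e_j>|^2 = <v, u_j>^2 / <u_j, u_j>.
Coefficients: <v, e_1> = 4/sqrt(9), <v, e_2> = 2/sqrt(5).
Square and sum: Σ |<v, e_j>|^2 = 116/45.
Compute ||v||^2 = v·v = 4.
Deficit = 4 − 116/45 = 64/45 ≥ 0, confirming Bessel's inequality. (The deficit equals ||v − Σ <v,e_j> e_j||^2, the squared distance from v to span{e_j}.)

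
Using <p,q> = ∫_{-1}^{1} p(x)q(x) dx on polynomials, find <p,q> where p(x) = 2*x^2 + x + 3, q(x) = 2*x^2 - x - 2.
<p,q> = -146/15

Expand the product: p(x)·q(x) = 4*x^4 + x^2 - 5*x - 6.
∫_{-1}^{1} of each monomial x^k gives [2/(k+1) if k even, 0 if k odd]. Integrating term-by-term (or equivalently evaluating the antiderivative F(x) = 4*x^5/5 + x^3/3 - 5*x^2/2 - 6*x at the endpoints):
  F(1) − F(−1) = -221/30 − (71/30) = -146/15.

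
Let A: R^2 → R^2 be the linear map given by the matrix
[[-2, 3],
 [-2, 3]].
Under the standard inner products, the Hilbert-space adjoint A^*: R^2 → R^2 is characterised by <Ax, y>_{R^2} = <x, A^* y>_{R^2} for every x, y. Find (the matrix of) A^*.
A^* = A^T =
[[-2, -2],
 [3, 3]]

For real matrices with standard dot products, the defining identity <Ax, y> = <x, A^* y> gives (Ax)^T y = x^T (A^*) y, i.e. x^T A^T y = x^T (A^*) y. Since this holds for all x, y, we must have A^* = A^T. Therefore
A^* =
[[-2, -2],
 [3, 3]].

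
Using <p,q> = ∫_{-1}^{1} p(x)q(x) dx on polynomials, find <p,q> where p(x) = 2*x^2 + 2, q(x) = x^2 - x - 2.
<p,q> = -128/15

Expand the product: p(x)·q(x) = 2*x^4 - 2*x^3 - 2*x^2 - 2*x - 4.
∫_{-1}^{1} of each monomial x^k gives [2/(k+1) if k even, 0 if k odd]. Integrating term-by-term (or equivalently evaluating the antiderivative F(x) = 2*x^5/5 - x^4/2 - 2*x^3/3 - x^2 - 4*x at the endpoints):
  F(1) − F(−1) = -173/30 − (83/30) = -128/15.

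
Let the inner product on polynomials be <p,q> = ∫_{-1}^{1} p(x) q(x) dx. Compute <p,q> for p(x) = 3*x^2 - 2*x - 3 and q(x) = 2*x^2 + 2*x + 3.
<p,q> = -244/15

Expand the product: p(x)·q(x) = 6*x^4 + 2*x^3 - x^2 - 12*x - 9.
∫_{-1}^{1} of each monomial x^k gives [2/(k+1) if k even, 0 if k odd]. Integrating term-by-term (or equivalently evaluating the antiderivative F(x) = 6*x^5/5 + x^4/2 - x^3/3 - 6*x^2 - 9*x at the endpoints):
  F(1) − F(−1) = -409/30 − (79/30) = -244/15.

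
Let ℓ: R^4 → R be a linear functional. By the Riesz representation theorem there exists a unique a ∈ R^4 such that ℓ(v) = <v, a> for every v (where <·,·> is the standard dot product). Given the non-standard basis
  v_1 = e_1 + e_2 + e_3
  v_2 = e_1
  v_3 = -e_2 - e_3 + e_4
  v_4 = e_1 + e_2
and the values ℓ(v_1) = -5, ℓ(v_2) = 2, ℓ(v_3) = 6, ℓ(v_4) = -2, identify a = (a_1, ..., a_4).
a = (2, -4, -3, -1)

Write a = (a_1, ..., a_4) in the standard basis. For each basis vector v_i, ℓ(v_i) = <v_i, a> is a linear equation in the a_j's. Collect the n equations into a matrix system V a = ℓ, where row i of V is v_i (expressed in the standard basis). Since V is invertible (lower-triangular with 1s on the diagonal, up to permutation), solve by back-substitution:
  V =
[[1, 1, 1, 0],
 [1, 0, 0, 0],
 [0, -1, -1, 1],
 [1, 1, 0, 0]]
  V a = (-5, 2, 6, -2)
Solving gives a = (2, -4, -3, -1).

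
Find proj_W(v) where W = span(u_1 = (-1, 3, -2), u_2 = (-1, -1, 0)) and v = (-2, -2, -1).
proj_W(v) = (-7/3, -5/3, -1/3)

Set up U = [u_1 | ... | u_2] ∈ R^(3×2). The projector onto W = col(U) is P = U (U^T U)^(-1) U^T.
Compute U^T U =
  [14, -2]
  [-2, 2],
and U^T v = (-2, 4).
Solve U^T U · c = U^T v for the coefficients: c = (1/6, 13/6). The projection is proj_W(v) = U c.
Check: (v - proj_W(v)) · u_1 = 0  (should be 0).
Check: (v - proj_W(v)) · u_2 = 0  (should be 0).
Result: proj_W(v) = (-7/3, -5/3, -1/3).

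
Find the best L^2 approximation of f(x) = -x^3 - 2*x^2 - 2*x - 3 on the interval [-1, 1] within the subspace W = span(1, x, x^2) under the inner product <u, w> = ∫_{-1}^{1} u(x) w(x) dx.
g(x) = -2*x^2 - 13*x/5 - 3

The best approximation g ∈ W is the orthogonal projection of f onto W. Writing g = a_0 + a_1 x + a_2 x^2, the coefficients solve the normal equations G · a = b where
  G_{ij} = <φ_i, φ_j> and b_i = <f, φ_i>, with φ_0 = 1, φ_1 = x, φ_2 = x^2.
G =
  [2, 0, 2/3]
  [0, 2/3, 0]
  [2/3, 0, 2/5],
b = (-22/3, -26/15, -14/5).
Solving gives a_0 = -3, a_1 = -13/5, a_2 = -2, so
  g(x) = -2*x^2 - 13*x/5 - 3.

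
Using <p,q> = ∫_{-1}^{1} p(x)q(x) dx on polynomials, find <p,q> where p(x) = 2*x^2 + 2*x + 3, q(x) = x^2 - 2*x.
<p,q> = 2/15

Expand the product: p(x)·q(x) = 2*x^4 - 2*x^3 - x^2 - 6*x.
∫_{-1}^{1} of each monomial x^k gives [2/(k+1) if k even, 0 if k odd]. Integrating term-by-term (or equivalently evaluating the antiderivative F(x) = 2*x^5/5 - x^4/2 - x^3/3 - 3*x^2 at the endpoints):
  F(1) − F(−1) = -103/30 − (-107/30) = 2/15.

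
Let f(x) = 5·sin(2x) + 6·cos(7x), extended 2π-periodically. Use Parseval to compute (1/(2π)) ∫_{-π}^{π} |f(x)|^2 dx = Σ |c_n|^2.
Σ |c_n|^2 = 61/2

Expand |f|^2 and use orthogonality of {sin(nx), cos(mx)} on [-π, π]:
  ∫_{-π}^{π} sin(nx)^2 dx = π, ∫ cos(mx)^2 dx = π, and cross terms integrate to 0.
So ∫_{-π}^{π} f(x)^2 dx = 5^2 · π + 6^2 · π = (25 + 36)π.
Divide by 2π: (25 + 36)/2 = 61/2.
By Parseval, this equals Σ |c_n|^2.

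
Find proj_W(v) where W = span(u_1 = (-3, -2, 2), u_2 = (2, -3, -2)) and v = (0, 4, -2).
proj_W(v) = (340/273, 1024/273, -8/21)

Set up U = [u_1 | ... | u_2] ∈ R^(3×2). The projector onto W = col(U) is P = U (U^T U)^(-1) U^T.
Compute U^T U =
  [17, -4]
  [-4, 17],
and U^T v = (-12, -8).
Solve U^T U · c = U^T v for the coefficients: c = (-236/273, -184/273). The projection is proj_W(v) = U c.
Check: (v - proj_W(v)) · u_1 = 0  (should be 0).
Check: (v - proj_W(v)) · u_2 = 0  (should be 0).
Result: proj_W(v) = (340/273, 1024/273, -8/21).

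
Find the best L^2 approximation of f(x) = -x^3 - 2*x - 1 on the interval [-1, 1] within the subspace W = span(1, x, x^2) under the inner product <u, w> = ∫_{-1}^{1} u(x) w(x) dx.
g(x) = -13*x/5 - 1

The best approximation g ∈ W is the orthogonal projection of f onto W. Writing g = a_0 + a_1 x + a_2 x^2, the coefficients solve the normal equations G · a = b where
  G_{ij} = <φ_i, φ_j> and b_i = <f, φ_i>, with φ_0 = 1, φ_1 = x, φ_2 = x^2.
G =
  [2, 0, 2/3]
  [0, 2/3, 0]
  [2/3, 0, 2/5],
b = (-2, -26/15, -2/3).
Solving gives a_0 = -1, a_1 = -13/5, a_2 = 0, so
  g(x) = -13*x/5 - 1.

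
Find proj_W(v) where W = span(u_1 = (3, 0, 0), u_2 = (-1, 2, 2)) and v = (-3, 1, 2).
proj_W(v) = (-3, 3/2, 3/2)

Set up U = [u_1 | ... | u_2] ∈ R^(3×2). The projector onto W = col(U) is P = U (U^T U)^(-1) U^T.
Compute U^T U =
  [9, -3]
  [-3, 9],
and U^T v = (-9, 9).
Solve U^T U · c = U^T v for the coefficients: c = (-3/4, 3/4). The projection is proj_W(v) = U c.
Check: (v - proj_W(v)) · u_1 = 0  (should be 0).
Check: (v - proj_W(v)) · u_2 = 0  (should be 0).
Result: proj_W(v) = (-3, 3/2, 3/2).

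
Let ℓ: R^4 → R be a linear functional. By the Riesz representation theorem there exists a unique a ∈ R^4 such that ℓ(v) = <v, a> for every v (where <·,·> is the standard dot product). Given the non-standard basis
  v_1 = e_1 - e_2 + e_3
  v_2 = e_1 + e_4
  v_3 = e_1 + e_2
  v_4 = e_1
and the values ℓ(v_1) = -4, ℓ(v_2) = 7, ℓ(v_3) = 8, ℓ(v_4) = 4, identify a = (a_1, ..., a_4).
a = (4, 4, -4, 3)

Write a = (a_1, ..., a_4) in the standard basis. For each basis vector v_i, ℓ(v_i) = <v_i, a> is a linear equation in the a_j's. Collect the n equations into a matrix system V a = ℓ, where row i of V is v_i (expressed in the standard basis). Since V is invertible (lower-triangular with 1s on the diagonal, up to permutation), solve by back-substitution:
  V =
[[1, -1, 1, 0],
 [1, 0, 0, 1],
 [1, 1, 0, 0],
 [1, 0, 0, 0]]
  V a = (-4, 7, 8, 4)
Solving gives a = (4, 4, -4, 3).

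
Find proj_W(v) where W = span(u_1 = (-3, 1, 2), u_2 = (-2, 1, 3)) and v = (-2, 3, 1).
proj_W(v) = (-22/9, 7/9, 13/9)

Set up U = [u_1 | ... | u_2] ∈ R^(3×2). The projector onto W = col(U) is P = U (U^T U)^(-1) U^T.
Compute U^T U =
  [14, 13]
  [13, 14],
and U^T v = (11, 10).
Solve U^T U · c = U^T v for the coefficients: c = (8/9, -1/9). The projection is proj_W(v) = U c.
Check: (v - proj_W(v)) · u_1 = 0  (should be 0).
Check: (v - proj_W(v)) · u_2 = 0  (should be 0).
Result: proj_W(v) = (-22/9, 7/9, 13/9).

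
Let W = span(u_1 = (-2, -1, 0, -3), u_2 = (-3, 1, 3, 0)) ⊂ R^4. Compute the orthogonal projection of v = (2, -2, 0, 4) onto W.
proj_W(v) = (578/241, 184/241, -126/241, 678/241)

Set up U = [u_1 | ... | u_2] ∈ R^(4×2). The projector onto W = col(U) is P = U (U^T U)^(-1) U^T.
Compute U^T U =
  [14, 5]
  [5, 19],
and U^T v = (-14, -8).
Solve U^T U · c = U^T v for the coefficients: c = (-226/241, -42/241). The projection is proj_W(v) = U c.
Check: (v - proj_W(v)) · u_1 = 0  (should be 0).
Check: (v - proj_W(v)) · u_2 = 0  (should be 0).
Result: proj_W(v) = (578/241, 184/241, -126/241, 678/241).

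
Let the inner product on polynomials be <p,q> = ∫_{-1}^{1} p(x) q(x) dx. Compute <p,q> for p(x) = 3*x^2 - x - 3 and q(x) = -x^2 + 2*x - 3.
<p,q> = 172/15

Expand the product: p(x)·q(x) = -3*x^4 + 7*x^3 - 8*x^2 - 3*x + 9.
∫_{-1}^{1} of each monomial x^k gives [2/(k+1) if k even, 0 if k odd]. Integrating term-by-term (or equivalently evaluating the antiderivative F(x) = -3*x^5/5 + 7*x^4/4 - 8*x^3/3 - 3*x^2/2 + 9*x at the endpoints):
  F(1) − F(−1) = 359/60 − (-329/60) = 172/15.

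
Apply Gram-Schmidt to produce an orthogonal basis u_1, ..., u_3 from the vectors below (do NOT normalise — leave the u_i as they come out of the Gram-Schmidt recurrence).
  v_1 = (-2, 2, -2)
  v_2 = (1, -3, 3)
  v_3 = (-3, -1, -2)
Orthogonal basis:
  u_1 = (-2, 2, -2)
  u_2 = (-4/3, -2/3, 2/3)
  u_3 = (0, -3/2, -3/2)

Apply the Gram-Schmidt recurrence
  u_1 = v_1
  u_i = v_i − Σ_{j<i} ((v_i · u_j) / (u_j · u_j)) · u_j.

Step by step this gives:
  u_1 = (-2, 2, -2)
  u_2 = (-4/3, -2/3, 2/3)
  u_3 = (0, -3/2, -3/2)

Orthogonality check:
  u_2 · u_1 = 0 (should be 0)
  u_3 · u_1 = 0 (should be 0)
  u_3 · u_2 = 0 (should be 0)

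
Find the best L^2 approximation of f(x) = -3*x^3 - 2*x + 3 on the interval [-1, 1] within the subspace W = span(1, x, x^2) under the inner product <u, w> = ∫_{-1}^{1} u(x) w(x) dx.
g(x) = 3 - 19*x/5

The best approximation g ∈ W is the orthogonal projection of f onto W. Writing g = a_0 + a_1 x + a_2 x^2, the coefficients solve the normal equations G · a = b where
  G_{ij} = <φ_i, φ_j> and b_i = <f, φ_i>, with φ_0 = 1, φ_1 = x, φ_2 = x^2.
G =
  [2, 0, 2/3]
  [0, 2/3, 0]
  [2/3, 0, 2/5],
b = (6, -38/15, 2).
Solving gives a_0 = 3, a_1 = -19/5, a_2 = 0, so
  g(x) = 3 - 19*x/5.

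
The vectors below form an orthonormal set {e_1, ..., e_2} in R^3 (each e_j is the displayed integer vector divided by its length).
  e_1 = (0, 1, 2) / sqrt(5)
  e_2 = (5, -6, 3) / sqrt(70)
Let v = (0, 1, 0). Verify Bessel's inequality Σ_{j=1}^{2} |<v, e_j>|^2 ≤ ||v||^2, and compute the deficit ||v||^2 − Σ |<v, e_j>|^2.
Σ |<v, e_j>|^2 = 5/7; ||v||^2 = 1; deficit = 2/7

Write each e_j = u_j / sqrt(<u_j, u_j>) where u_j is the displayed integer vector. Then <v, e_j> = <v, u_j> / sqrt(<u_j, u_j>), so |<v, e_j>|^2 = <v, u_j>^2 / <u_j, u_j>.
Coefficients: <v, e_1> = 1/sqrt(5), <v, e_2> = -6/sqrt(70).
Square and sum: Σ |<v, e_j>|^2 = 5/7.
Compute ||v||^2 = v·v = 1.
Deficit = 1 − 5/7 = 2/7 ≥ 0, confirming Bessel's inequality. (The deficit equals ||v − Σ <v,e_j> e_j||^2, the squared distance from v to span{e_j}.)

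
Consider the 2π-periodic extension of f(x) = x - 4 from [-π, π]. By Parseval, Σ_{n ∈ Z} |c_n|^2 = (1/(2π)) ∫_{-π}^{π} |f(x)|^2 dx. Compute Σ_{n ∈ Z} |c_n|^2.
Σ |c_n|^2 = π^2/3 + 16

Expand and integrate term by term over [-π, π]:
  ∫ (x)^2 dx = 1·(2π^3/3); ∫ 2·1·(-4)·x dx = 0 (odd integrand); ∫ (-4)^2 dx = 16·2π.
So (1/(2π)) ∫_{-π}^{π} (x - 4)^2 dx = 1π^2/3 + 16 = π^2/3 + 16.
Parseval ⇒ Σ |c_n|^2 = π^2/3 + 16.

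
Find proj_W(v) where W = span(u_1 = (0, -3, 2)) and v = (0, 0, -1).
proj_W(v) = (0, 6/13, -4/13)

Set up U = [u_1 | ... | u_1] ∈ R^(3×1). The projector onto W = col(U) is P = U (U^T U)^(-1) U^T.
Compute U^T U =
  [13],
and U^T v = (-2).
Solve U^T U · c = U^T v for the coefficients: c = (-2/13). The projection is proj_W(v) = U c.
Check: (v - proj_W(v)) · u_1 = 0  (should be 0).
Result: proj_W(v) = (0, 6/13, -4/13).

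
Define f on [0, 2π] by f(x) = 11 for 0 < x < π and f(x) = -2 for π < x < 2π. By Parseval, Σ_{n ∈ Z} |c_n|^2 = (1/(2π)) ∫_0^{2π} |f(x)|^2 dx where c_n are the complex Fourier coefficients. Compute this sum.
Σ |c_n|^2 = 125/2

Parseval equates the L^2 energy of f (normalised by 1/(2π)) with the ℓ^2 sum of its Fourier coefficients: (1/(2π)) ∫_0^{2π} |f|^2 = Σ |c_n|^2.
Compute the left side: (1/(2π)) [∫_0^π 11^2 dx + ∫_π^{2π} (-2)^2 dx] = (1/(2π)) · (121π + 4π) = (121 + 4)/2 = 125/2.
So Σ_{n ∈ Z} |c_n|^2 = 125/2.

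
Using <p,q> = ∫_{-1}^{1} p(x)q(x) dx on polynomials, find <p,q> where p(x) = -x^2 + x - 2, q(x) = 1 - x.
<p,q> = -16/3

Expand the product: p(x)·q(x) = x^3 - 2*x^2 + 3*x - 2.
∫_{-1}^{1} of each monomial x^k gives [2/(k+1) if k even, 0 if k odd]. Integrating term-by-term (or equivalently evaluating the antiderivative F(x) = x^4/4 - 2*x^3/3 + 3*x^2/2 - 2*x at the endpoints):
  F(1) − F(−1) = -11/12 − (53/12) = -16/3.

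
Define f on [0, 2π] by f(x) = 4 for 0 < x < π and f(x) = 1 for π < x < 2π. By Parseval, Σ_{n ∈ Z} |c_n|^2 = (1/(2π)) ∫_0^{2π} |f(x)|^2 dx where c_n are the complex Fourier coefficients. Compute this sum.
Σ |c_n|^2 = 17/2

Parseval equates the L^2 energy of f (normalised by 1/(2π)) with the ℓ^2 sum of its Fourier coefficients: (1/(2π)) ∫_0^{2π} |f|^2 = Σ |c_n|^2.
Compute the left side: (1/(2π)) [∫_0^π 4^2 dx + ∫_π^{2π} 1^2 dx] = (1/(2π)) · (16π + 1π) = (16 + 1)/2 = 17/2.
So Σ_{n ∈ Z} |c_n|^2 = 17/2.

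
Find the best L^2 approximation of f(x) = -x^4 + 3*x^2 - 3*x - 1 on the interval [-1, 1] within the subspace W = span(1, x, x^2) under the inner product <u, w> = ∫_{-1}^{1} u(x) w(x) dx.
g(x) = 15*x^2/7 - 3*x - 32/35

The best approximation g ∈ W is the orthogonal projection of f onto W. Writing g = a_0 + a_1 x + a_2 x^2, the coefficients solve the normal equations G · a = b where
  G_{ij} = <φ_i, φ_j> and b_i = <f, φ_i>, with φ_0 = 1, φ_1 = x, φ_2 = x^2.
G =
  [2, 0, 2/3]
  [0, 2/3, 0]
  [2/3, 0, 2/5],
b = (-2/5, -2, 26/105).
Solving gives a_0 = -32/35, a_1 = -3, a_2 = 15/7, so
  g(x) = 15*x^2/7 - 3*x - 32/35.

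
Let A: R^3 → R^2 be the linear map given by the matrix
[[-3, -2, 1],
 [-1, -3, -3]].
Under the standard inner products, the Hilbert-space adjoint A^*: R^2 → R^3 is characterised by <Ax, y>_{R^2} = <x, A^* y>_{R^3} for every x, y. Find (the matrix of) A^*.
A^* = A^T =
[[-3, -1],
 [-2, -3],
 [1, -3]]

For real matrices with standard dot products, the defining identity <Ax, y> = <x, A^* y> gives (Ax)^T y = x^T (A^*) y, i.e. x^T A^T y = x^T (A^*) y. Since this holds for all x, y, we must have A^* = A^T. Therefore
A^* =
[[-3, -1],
 [-2, -3],
 [1, -3]].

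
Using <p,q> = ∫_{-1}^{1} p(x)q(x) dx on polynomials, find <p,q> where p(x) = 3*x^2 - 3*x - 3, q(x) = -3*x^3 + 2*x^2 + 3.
<p,q> = -10

Expand the product: p(x)·q(x) = -9*x^5 + 15*x^4 + 3*x^3 + 3*x^2 - 9*x - 9.
∫_{-1}^{1} of each monomial x^k gives [2/(k+1) if k even, 0 if k odd]. Integrating term-by-term (or equivalently evaluating the antiderivative F(x) = -3*x^6/2 + 3*x^5 + 3*x^4/4 + x^3 - 9*x^2/2 - 9*x at the endpoints):
  F(1) − F(−1) = -41/4 − (-1/4) = -10.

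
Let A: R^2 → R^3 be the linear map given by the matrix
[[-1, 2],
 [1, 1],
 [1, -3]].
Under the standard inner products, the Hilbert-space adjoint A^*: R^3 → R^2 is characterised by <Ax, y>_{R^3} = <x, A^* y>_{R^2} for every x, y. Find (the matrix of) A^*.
A^* = A^T =
[[-1, 1, 1],
 [2, 1, -3]]

For real matrices with standard dot products, the defining identity <Ax, y> = <x, A^* y> gives (Ax)^T y = x^T (A^*) y, i.e. x^T A^T y = x^T (A^*) y. Since this holds for all x, y, we must have A^* = A^T. Therefore
A^* =
[[-1, 1, 1],
 [2, 1, -3]].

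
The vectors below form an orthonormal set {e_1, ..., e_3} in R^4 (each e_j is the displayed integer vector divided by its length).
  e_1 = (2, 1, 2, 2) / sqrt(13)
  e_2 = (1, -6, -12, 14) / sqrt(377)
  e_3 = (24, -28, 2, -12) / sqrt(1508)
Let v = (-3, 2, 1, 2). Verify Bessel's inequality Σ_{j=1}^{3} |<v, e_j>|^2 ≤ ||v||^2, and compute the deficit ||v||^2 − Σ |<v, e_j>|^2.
Σ |<v, e_j>|^2 = 198/13; ||v||^2 = 18; deficit = 36/13

Write each e_j = u_j / sqrt(<u_j, u_j>) where u_j is the displayed integer vector. Then <v, e_j> = <v, u_j> / sqrt(<u_j, u_j>), so |<v, e_j>|^2 = <v, u_j>^2 / <u_j, u_j>.
Coefficients: <v, e_1> = 2/sqrt(13), <v, e_2> = 1/sqrt(377), <v, e_3> = -150/sqrt(1508).
Square and sum: Σ |<v, e_j>|^2 = 198/13.
Compute ||v||^2 = v·v = 18.
Deficit = 18 − 198/13 = 36/13 ≥ 0, confirming Bessel's inequality. (The deficit equals ||v − Σ <v,e_j> e_j||^2, the squared distance from v to span{e_j}.)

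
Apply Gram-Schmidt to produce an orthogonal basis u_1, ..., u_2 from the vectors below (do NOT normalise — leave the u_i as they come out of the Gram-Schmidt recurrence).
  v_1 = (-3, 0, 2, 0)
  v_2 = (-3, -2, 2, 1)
Orthogonal basis:
  u_1 = (-3, 0, 2, 0)
  u_2 = (0, -2, 0, 1)

Apply the Gram-Schmidt recurrence
  u_1 = v_1
  u_i = v_i − Σ_{j<i} ((v_i · u_j) / (u_j · u_j)) · u_j.

Step by step this gives:
  u_1 = (-3, 0, 2, 0)
  u_2 = (0, -2, 0, 1)

Orthogonality check:
  u_2 · u_1 = 0 (should be 0)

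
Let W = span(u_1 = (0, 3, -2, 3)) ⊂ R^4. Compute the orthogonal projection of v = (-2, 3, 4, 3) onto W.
proj_W(v) = (0, 15/11, -10/11, 15/11)

Set up U = [u_1 | ... | u_1] ∈ R^(4×1). The projector onto W = col(U) is P = U (U^T U)^(-1) U^T.
Compute U^T U =
  [22],
and U^T v = (10).
Solve U^T U · c = U^T v for the coefficients: c = (5/11). The projection is proj_W(v) = U c.
Check: (v - proj_W(v)) · u_1 = 0  (should be 0).
Result: proj_W(v) = (0, 15/11, -10/11, 15/11).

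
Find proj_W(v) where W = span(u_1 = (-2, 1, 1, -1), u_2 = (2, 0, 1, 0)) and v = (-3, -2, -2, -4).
proj_W(v) = (-44/13, 3/13, -16/13, -3/13)

Set up U = [u_1 | ... | u_2] ∈ R^(4×2). The projector onto W = col(U) is P = U (U^T U)^(-1) U^T.
Compute U^T U =
  [7, -3]
  [-3, 5],
and U^T v = (6, -8).
Solve U^T U · c = U^T v for the coefficients: c = (3/13, -19/13). The projection is proj_W(v) = U c.
Check: (v - proj_W(v)) · u_1 = 0  (should be 0).
Check: (v - proj_W(v)) · u_2 = 0  (should be 0).
Result: proj_W(v) = (-44/13, 3/13, -16/13, -3/13).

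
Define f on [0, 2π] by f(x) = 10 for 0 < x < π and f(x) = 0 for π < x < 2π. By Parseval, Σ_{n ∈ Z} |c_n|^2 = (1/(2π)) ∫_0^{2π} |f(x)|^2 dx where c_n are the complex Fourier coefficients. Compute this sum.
Σ |c_n|^2 = 50

Parseval equates the L^2 energy of f (normalised by 1/(2π)) with the ℓ^2 sum of its Fourier coefficients: (1/(2π)) ∫_0^{2π} |f|^2 = Σ |c_n|^2.
Compute the left side: (1/(2π)) [∫_0^π 10^2 dx + ∫_π^{2π} 0^2 dx] = (1/(2π)) · (100π + 0π) = (100 + 0)/2 = 50.
So Σ_{n ∈ Z} |c_n|^2 = 50.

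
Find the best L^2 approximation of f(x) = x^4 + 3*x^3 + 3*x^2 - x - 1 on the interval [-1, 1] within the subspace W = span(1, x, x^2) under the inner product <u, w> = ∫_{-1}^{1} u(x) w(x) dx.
g(x) = 27*x^2/7 + 4*x/5 - 38/35

The best approximation g ∈ W is the orthogonal projection of f onto W. Writing g = a_0 + a_1 x + a_2 x^2, the coefficients solve the normal equations G · a = b where
  G_{ij} = <φ_i, φ_j> and b_i = <f, φ_i>, with φ_0 = 1, φ_1 = x, φ_2 = x^2.
G =
  [2, 0, 2/3]
  [0, 2/3, 0]
  [2/3, 0, 2/5],
b = (2/5, 8/15, 86/105).
Solving gives a_0 = -38/35, a_1 = 4/5, a_2 = 27/7, so
  g(x) = 27*x^2/7 + 4*x/5 - 38/35.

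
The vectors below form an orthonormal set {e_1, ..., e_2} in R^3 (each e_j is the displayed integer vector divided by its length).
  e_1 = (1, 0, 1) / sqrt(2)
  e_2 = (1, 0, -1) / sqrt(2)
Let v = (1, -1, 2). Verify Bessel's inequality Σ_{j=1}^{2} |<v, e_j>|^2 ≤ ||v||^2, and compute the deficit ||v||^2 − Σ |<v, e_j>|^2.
Σ |<v, e_j>|^2 = 5; ||v||^2 = 6; deficit = 1

Write each e_j = u_j / sqrt(<u_j, u_j>) where u_j is the displayed integer vector. Then <v, e_j> = <v, u_j> / sqrt(<u_j, u_j>), so |<v, e_j>|^2 = <v, u_j>^2 / <u_j, u_j>.
Coefficients: <v, e_1> = 3/sqrt(2), <v, e_2> = -1/sqrt(2).
Square and sum: Σ |<v, e_j>|^2 = 5.
Compute ||v||^2 = v·v = 6.
Deficit = 6 − 5 = 1 ≥ 0, confirming Bessel's inequality. (The deficit equals ||v − Σ <v,e_j> e_j||^2, the squared distance from v to span{e_j}.)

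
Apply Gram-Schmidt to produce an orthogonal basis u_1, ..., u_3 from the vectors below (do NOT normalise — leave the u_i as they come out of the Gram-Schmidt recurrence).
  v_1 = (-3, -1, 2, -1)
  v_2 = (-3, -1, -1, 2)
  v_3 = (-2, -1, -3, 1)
Orthogonal basis:
  u_1 = (-3, -1, 2, -1)
  u_2 = (-9/5, -3/5, -9/5, 12/5)
  u_3 = (-2/7, -3/7, -9/7, -9/7)

Apply the Gram-Schmidt recurrence
  u_1 = v_1
  u_i = v_i − Σ_{j<i} ((v_i · u_j) / (u_j · u_j)) · u_j.

Step by step this gives:
  u_1 = (-3, -1, 2, -1)
  u_2 = (-9/5, -3/5, -9/5, 12/5)
  u_3 = (-2/7, -3/7, -9/7, -9/7)

Orthogonality check:
  u_2 · u_1 = 0 (should be 0)
  u_3 · u_1 = 0 (should be 0)
  u_3 · u_2 = 0 (should be 0)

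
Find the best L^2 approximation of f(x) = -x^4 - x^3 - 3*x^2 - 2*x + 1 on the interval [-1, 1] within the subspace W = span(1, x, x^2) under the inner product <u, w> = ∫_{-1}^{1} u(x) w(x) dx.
g(x) = -27*x^2/7 - 13*x/5 + 38/35

The best approximation g ∈ W is the orthogonal projection of f onto W. Writing g = a_0 + a_1 x + a_2 x^2, the coefficients solve the normal equations G · a = b where
  G_{ij} = <φ_i, φ_j> and b_i = <f, φ_i>, with φ_0 = 1, φ_1 = x, φ_2 = x^2.
G =
  [2, 0, 2/3]
  [0, 2/3, 0]
  [2/3, 0, 2/5],
b = (-2/5, -26/15, -86/105).
Solving gives a_0 = 38/35, a_1 = -13/5, a_2 = -27/7, so
  g(x) = -27*x^2/7 - 13*x/5 + 38/35.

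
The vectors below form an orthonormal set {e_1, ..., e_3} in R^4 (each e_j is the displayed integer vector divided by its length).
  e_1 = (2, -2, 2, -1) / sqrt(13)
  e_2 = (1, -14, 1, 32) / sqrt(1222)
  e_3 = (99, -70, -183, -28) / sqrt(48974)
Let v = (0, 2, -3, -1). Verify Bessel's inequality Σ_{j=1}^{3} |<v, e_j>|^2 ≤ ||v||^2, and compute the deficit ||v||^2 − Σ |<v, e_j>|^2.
Σ |<v, e_j>|^2 = 6970/521; ||v||^2 = 14; deficit = 324/521

Write each e_j = u_j / sqrt(<u_j, u_j>) where u_j is the displayed integer vector. Then <v, e_j> = <v, u_j> / sqrt(<u_j, u_j>), so |<v, e_j>|^2 = <v, u_j>^2 / <u_j, u_j>.
Coefficients: <v, e_1> = -9/sqrt(13), <v, e_2> = -63/sqrt(1222), <v, e_3> = 437/sqrt(48974).
Square and sum: Σ |<v, e_j>|^2 = 6970/521.
Compute ||v||^2 = v·v = 14.
Deficit = 14 − 6970/521 = 324/521 ≥ 0, confirming Bessel's inequality. (The deficit equals ||v − Σ <v,e_j> e_j||^2, the squared distance from v to span{e_j}.)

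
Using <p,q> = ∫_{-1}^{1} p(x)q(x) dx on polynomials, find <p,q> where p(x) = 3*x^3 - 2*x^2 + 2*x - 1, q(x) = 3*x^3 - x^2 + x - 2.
<p,q> = 1642/105

Expand the product: p(x)·q(x) = 9*x^6 - 9*x^5 + 11*x^4 - 13*x^3 + 7*x^2 - 5*x + 2.
∫_{-1}^{1} of each monomial x^k gives [2/(k+1) if k even, 0 if k odd]. Integrating term-by-term (or equivalently evaluating the antiderivative F(x) = 9*x^7/7 - 3*x^6/2 + 11*x^5/5 - 13*x^4/4 + 7*x^3/3 - 5*x^2/2 + 2*x at the endpoints):
  F(1) − F(−1) = 239/420 − (-6329/420) = 1642/105.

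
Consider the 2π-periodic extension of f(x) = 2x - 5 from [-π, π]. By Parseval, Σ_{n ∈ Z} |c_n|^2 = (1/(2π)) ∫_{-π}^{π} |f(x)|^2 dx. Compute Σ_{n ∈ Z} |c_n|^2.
Σ |c_n|^2 = 4π^2/3 + 25

Expand and integrate term by term over [-π, π]:
  ∫ (2x)^2 dx = 4·(2π^3/3); ∫ 2·2·(-5)·x dx = 0 (odd integrand); ∫ (-5)^2 dx = 25·2π.
So (1/(2π)) ∫_{-π}^{π} (2x - 5)^2 dx = 4π^2/3 + 25 = 4π^2/3 + 25.
Parseval ⇒ Σ |c_n|^2 = 4π^2/3 + 25.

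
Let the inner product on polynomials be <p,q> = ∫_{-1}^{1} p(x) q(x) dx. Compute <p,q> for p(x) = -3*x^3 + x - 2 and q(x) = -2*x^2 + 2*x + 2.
<p,q> = -32/5

Expand the product: p(x)·q(x) = 6*x^5 - 6*x^4 - 8*x^3 + 6*x^2 - 2*x - 4.
∫_{-1}^{1} of each monomial x^k gives [2/(k+1) if k even, 0 if k odd]. Integrating term-by-term (or equivalently evaluating the antiderivative F(x) = x^6 - 6*x^5/5 - 2*x^4 + 2*x^3 - x^2 - 4*x at the endpoints):
  F(1) − F(−1) = -26/5 − (6/5) = -32/5.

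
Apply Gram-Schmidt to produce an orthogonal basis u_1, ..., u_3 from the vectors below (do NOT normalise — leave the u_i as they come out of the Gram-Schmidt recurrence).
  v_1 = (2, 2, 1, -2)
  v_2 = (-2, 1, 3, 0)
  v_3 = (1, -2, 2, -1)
Orthogonal basis:
  u_1 = (2, 2, 1, -2)
  u_2 = (-28/13, 11/13, 38/13, 2/13)
  u_3 = (177/181, -438/181, 264/181, -129/181)

Apply the Gram-Schmidt recurrence
  u_1 = v_1
  u_i = v_i − Σ_{j<i} ((v_i · u_j) / (u_j · u_j)) · u_j.

Step by step this gives:
  u_1 = (2, 2, 1, -2)
  u_2 = (-28/13, 11/13, 38/13, 2/13)
  u_3 = (177/181, -438/181, 264/181, -129/181)

Orthogonality check:
  u_2 · u_1 = 0 (should be 0)
  u_3 · u_1 = 0 (should be 0)
  u_3 · u_2 = 0 (should be 0)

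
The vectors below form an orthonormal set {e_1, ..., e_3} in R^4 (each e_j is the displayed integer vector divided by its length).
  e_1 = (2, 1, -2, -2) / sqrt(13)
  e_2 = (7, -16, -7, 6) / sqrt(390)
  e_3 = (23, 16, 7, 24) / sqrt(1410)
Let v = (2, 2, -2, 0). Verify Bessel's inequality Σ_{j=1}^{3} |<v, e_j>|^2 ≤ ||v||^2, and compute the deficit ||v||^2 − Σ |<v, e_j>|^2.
Σ |<v, e_j>|^2 = 500/47; ||v||^2 = 12; deficit = 64/47

Write each e_j = u_j / sqrt(<u_j, u_j>) where u_j is the displayed integer vector. Then <v, e_j> = <v, u_j> / sqrt(<u_j, u_j>), so |<v, e_j>|^2 = <v, u_j>^2 / <u_j, u_j>.
Coefficients: <v, e_1> = 10/sqrt(13), <v, e_2> = -4/sqrt(390), <v, e_3> = 64/sqrt(1410).
Square and sum: Σ |<v, e_j>|^2 = 500/47.
Compute ||v||^2 = v·v = 12.
Deficit = 12 − 500/47 = 64/47 ≥ 0, confirming Bessel's inequality. (The deficit equals ||v − Σ <v,e_j> e_j||^2, the squared distance from v to span{e_j}.)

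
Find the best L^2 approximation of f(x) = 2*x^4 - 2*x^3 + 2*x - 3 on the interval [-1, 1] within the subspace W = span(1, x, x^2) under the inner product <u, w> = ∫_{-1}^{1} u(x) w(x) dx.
g(x) = 12*x^2/7 + 4*x/5 - 111/35

The best approximation g ∈ W is the orthogonal projection of f onto W. Writing g = a_0 + a_1 x + a_2 x^2, the coefficients solve the normal equations G · a = b where
  G_{ij} = <φ_i, φ_j> and b_i = <f, φ_i>, with φ_0 = 1, φ_1 = x, φ_2 = x^2.
G =
  [2, 0, 2/3]
  [0, 2/3, 0]
  [2/3, 0, 2/5],
b = (-26/5, 8/15, -10/7).
Solving gives a_0 = -111/35, a_1 = 4/5, a_2 = 12/7, so
  g(x) = 12*x^2/7 + 4*x/5 - 111/35.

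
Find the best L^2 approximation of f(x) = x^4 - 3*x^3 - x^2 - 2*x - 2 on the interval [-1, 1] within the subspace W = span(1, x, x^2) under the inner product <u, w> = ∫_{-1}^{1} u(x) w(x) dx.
g(x) = -x^2/7 - 19*x/5 - 73/35

The best approximation g ∈ W is the orthogonal projection of f onto W. Writing g = a_0 + a_1 x + a_2 x^2, the coefficients solve the normal equations G · a = b where
  G_{ij} = <φ_i, φ_j> and b_i = <f, φ_i>, with φ_0 = 1, φ_1 = x, φ_2 = x^2.
G =
  [2, 0, 2/3]
  [0, 2/3, 0]
  [2/3, 0, 2/5],
b = (-64/15, -38/15, -152/105).
Solving gives a_0 = -73/35, a_1 = -19/5, a_2 = -1/7, so
  g(x) = -x^2/7 - 19*x/5 - 73/35.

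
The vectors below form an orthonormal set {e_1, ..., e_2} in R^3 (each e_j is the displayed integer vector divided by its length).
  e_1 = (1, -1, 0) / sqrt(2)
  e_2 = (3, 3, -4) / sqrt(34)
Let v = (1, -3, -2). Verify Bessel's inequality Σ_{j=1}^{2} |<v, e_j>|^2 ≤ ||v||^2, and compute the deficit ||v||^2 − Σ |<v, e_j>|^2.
Σ |<v, e_j>|^2 = 138/17; ||v||^2 = 14; deficit = 100/17

Write each e_j = u_j / sqrt(<u_j, u_j>) where u_j is the displayed integer vector. Then <v, e_j> = <v, u_j> / sqrt(<u_j, u_j>), so |<v, e_j>|^2 = <v, u_j>^2 / <u_j, u_j>.
Coefficients: <v, e_1> = 4/sqrt(2), <v, e_2> = 2/sqrt(34).
Square and sum: Σ |<v, e_j>|^2 = 138/17.
Compute ||v||^2 = v·v = 14.
Deficit = 14 − 138/17 = 100/17 ≥ 0, confirming Bessel's inequality. (The deficit equals ||v − Σ <v,e_j> e_j||^2, the squared distance from v to span{e_j}.)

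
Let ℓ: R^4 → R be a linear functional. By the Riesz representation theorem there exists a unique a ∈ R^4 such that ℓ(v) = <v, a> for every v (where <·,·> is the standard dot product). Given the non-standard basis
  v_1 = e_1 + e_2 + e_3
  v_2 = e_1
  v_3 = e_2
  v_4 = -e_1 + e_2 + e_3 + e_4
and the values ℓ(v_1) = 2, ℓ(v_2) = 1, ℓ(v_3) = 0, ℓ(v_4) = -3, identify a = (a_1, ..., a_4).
a = (1, 0, 1, -3)

Write a = (a_1, ..., a_4) in the standard basis. For each basis vector v_i, ℓ(v_i) = <v_i, a> is a linear equation in the a_j's. Collect the n equations into a matrix system V a = ℓ, where row i of V is v_i (expressed in the standard basis). Since V is invertible (lower-triangular with 1s on the diagonal, up to permutation), solve by back-substitution:
  V =
[[1, 1, 1, 0],
 [1, 0, 0, 0],
 [0, 1, 0, 0],
 [-1, 1, 1, 1]]
  V a = (2, 1, 0, -3)
Solving gives a = (1, 0, 1, -3).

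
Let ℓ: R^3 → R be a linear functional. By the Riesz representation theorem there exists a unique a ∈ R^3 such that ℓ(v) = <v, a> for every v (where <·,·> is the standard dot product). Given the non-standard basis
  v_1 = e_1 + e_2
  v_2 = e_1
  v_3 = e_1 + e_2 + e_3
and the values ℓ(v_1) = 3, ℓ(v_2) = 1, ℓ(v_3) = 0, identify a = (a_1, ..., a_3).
a = (1, 2, -3)

Write a = (a_1, ..., a_3) in the standard basis. For each basis vector v_i, ℓ(v_i) = <v_i, a> is a linear equation in the a_j's. Collect the n equations into a matrix system V a = ℓ, where row i of V is v_i (expressed in the standard basis). Since V is invertible (lower-triangular with 1s on the diagonal, up to permutation), solve by back-substitution:
  V =
[[1, 1, 0],
 [1, 0, 0],
 [1, 1, 1]]
  V a = (3, 1, 0)
Solving gives a = (1, 2, -3).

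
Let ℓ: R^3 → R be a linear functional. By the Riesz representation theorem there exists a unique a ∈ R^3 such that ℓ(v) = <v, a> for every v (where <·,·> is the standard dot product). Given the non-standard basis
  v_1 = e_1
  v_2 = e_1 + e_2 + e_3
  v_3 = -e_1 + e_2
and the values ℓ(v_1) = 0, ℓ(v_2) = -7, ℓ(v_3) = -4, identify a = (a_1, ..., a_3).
a = (0, -4, -3)

Write a = (a_1, ..., a_3) in the standard basis. For each basis vector v_i, ℓ(v_i) = <v_i, a> is a linear equation in the a_j's. Collect the n equations into a matrix system V a = ℓ, where row i of V is v_i (expressed in the standard basis). Since V is invertible (lower-triangular with 1s on the diagonal, up to permutation), solve by back-substitution:
  V =
[[1, 0, 0],
 [1, 1, 1],
 [-1, 1, 0]]
  V a = (0, -7, -4)
Solving gives a = (0, -4, -3).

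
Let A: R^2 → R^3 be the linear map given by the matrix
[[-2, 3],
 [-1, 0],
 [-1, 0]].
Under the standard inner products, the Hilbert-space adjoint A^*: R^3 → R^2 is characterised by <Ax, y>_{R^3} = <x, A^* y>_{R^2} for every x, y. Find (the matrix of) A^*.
A^* = A^T =
[[-2, -1, -1],
 [3, 0, 0]]

For real matrices with standard dot products, the defining identity <Ax, y> = <x, A^* y> gives (Ax)^T y = x^T (A^*) y, i.e. x^T A^T y = x^T (A^*) y. Since this holds for all x, y, we must have A^* = A^T. Therefore
A^* =
[[-2, -1, -1],
 [3, 0, 0]].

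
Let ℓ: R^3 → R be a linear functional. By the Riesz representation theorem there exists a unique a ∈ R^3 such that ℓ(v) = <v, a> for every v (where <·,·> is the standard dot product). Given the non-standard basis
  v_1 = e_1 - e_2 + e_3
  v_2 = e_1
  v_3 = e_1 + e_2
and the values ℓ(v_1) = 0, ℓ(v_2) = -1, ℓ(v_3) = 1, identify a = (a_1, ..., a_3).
a = (-1, 2, 3)

Write a = (a_1, ..., a_3) in the standard basis. For each basis vector v_i, ℓ(v_i) = <v_i, a> is a linear equation in the a_j's. Collect the n equations into a matrix system V a = ℓ, where row i of V is v_i (expressed in the standard basis). Since V is invertible (lower-triangular with 1s on the diagonal, up to permutation), solve by back-substitution:
  V =
[[1, -1, 1],
 [1, 0, 0],
 [1, 1, 0]]
  V a = (0, -1, 1)
Solving gives a = (-1, 2, 3).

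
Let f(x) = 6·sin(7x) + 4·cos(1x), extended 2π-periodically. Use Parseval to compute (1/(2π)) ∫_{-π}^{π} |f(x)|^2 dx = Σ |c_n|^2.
Σ |c_n|^2 = 26

Expand |f|^2 and use orthogonality of {sin(nx), cos(mx)} on [-π, π]:
  ∫_{-π}^{π} sin(nx)^2 dx = π, ∫ cos(mx)^2 dx = π, and cross terms integrate to 0.
So ∫_{-π}^{π} f(x)^2 dx = 6^2 · π + 4^2 · π = (36 + 16)π.
Divide by 2π: (36 + 16)/2 = 26.
By Parseval, this equals Σ |c_n|^2.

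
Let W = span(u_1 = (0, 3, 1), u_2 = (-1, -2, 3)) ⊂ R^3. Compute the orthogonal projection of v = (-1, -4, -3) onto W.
proj_W(v) = (45/131, -540/131, -345/131)

Set up U = [u_1 | ... | u_2] ∈ R^(3×2). The projector onto W = col(U) is P = U (U^T U)^(-1) U^T.
Compute U^T U =
  [10, -3]
  [-3, 14],
and U^T v = (-15, 0).
Solve U^T U · c = U^T v for the coefficients: c = (-210/131, -45/131). The projection is proj_W(v) = U c.
Check: (v - proj_W(v)) · u_1 = 0  (should be 0).
Check: (v - proj_W(v)) · u_2 = 0  (should be 0).
Result: proj_W(v) = (45/131, -540/131, -345/131).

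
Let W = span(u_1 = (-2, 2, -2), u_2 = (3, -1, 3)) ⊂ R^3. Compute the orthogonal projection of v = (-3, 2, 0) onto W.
proj_W(v) = (-3/2, 2, -3/2)

Set up U = [u_1 | ... | u_2] ∈ R^(3×2). The projector onto W = col(U) is P = U (U^T U)^(-1) U^T.
Compute U^T U =
  [12, -14]
  [-14, 19],
and U^T v = (10, -11).
Solve U^T U · c = U^T v for the coefficients: c = (9/8, 1/4). The projection is proj_W(v) = U c.
Check: (v - proj_W(v)) · u_1 = 0  (should be 0).
Check: (v - proj_W(v)) · u_2 = 0  (should be 0).
Result: proj_W(v) = (-3/2, 2, -3/2).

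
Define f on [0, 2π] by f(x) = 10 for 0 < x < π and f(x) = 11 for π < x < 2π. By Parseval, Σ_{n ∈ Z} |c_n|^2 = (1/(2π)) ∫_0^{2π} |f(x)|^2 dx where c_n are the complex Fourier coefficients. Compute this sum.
Σ |c_n|^2 = 221/2

Parseval equates the L^2 energy of f (normalised by 1/(2π)) with the ℓ^2 sum of its Fourier coefficients: (1/(2π)) ∫_0^{2π} |f|^2 = Σ |c_n|^2.
Compute the left side: (1/(2π)) [∫_0^π 10^2 dx + ∫_π^{2π} 11^2 dx] = (1/(2π)) · (100π + 121π) = (100 + 121)/2 = 221/2.
So Σ_{n ∈ Z} |c_n|^2 = 221/2.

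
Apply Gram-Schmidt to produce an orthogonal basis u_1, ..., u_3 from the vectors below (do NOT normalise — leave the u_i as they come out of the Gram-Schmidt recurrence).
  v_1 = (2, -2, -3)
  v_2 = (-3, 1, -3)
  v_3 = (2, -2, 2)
Orthogonal basis:
  u_1 = (2, -2, -3)
  u_2 = (-53/17, 19/17, -48/17)
  u_3 = (-90/161, -150/161, 40/161)

Apply the Gram-Schmidt recurrence
  u_1 = v_1
  u_i = v_i − Σ_{j<i} ((v_i · u_j) / (u_j · u_j)) · u_j.

Step by step this gives:
  u_1 = (2, -2, -3)
  u_2 = (-53/17, 19/17, -48/17)
  u_3 = (-90/161, -150/161, 40/161)

Orthogonality check:
  u_2 · u_1 = 0 (should be 0)
  u_3 · u_1 = 0 (should be 0)
  u_3 · u_2 = 0 (should be 0)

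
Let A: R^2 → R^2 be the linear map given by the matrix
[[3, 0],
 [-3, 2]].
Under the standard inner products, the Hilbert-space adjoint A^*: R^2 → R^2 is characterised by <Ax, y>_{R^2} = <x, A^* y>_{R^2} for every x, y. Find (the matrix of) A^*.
A^* = A^T =
[[3, -3],
 [0, 2]]

For real matrices with standard dot products, the defining identity <Ax, y> = <x, A^* y> gives (Ax)^T y = x^T (A^*) y, i.e. x^T A^T y = x^T (A^*) y. Since this holds for all x, y, we must have A^* = A^T. Therefore
A^* =
[[3, -3],
 [0, 2]].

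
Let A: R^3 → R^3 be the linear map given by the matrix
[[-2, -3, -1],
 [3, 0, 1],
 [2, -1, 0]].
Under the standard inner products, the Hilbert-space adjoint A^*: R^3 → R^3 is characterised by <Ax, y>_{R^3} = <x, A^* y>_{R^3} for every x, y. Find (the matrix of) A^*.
A^* = A^T =
[[-2, 3, 2],
 [-3, 0, -1],
 [-1, 1, 0]]

For real matrices with standard dot products, the defining identity <Ax, y> = <x, A^* y> gives (Ax)^T y = x^T (A^*) y, i.e. x^T A^T y = x^T (A^*) y. Since this holds for all x, y, we must have A^* = A^T. Therefore
A^* =
[[-2, 3, 2],
 [-3, 0, -1],
 [-1, 1, 0]].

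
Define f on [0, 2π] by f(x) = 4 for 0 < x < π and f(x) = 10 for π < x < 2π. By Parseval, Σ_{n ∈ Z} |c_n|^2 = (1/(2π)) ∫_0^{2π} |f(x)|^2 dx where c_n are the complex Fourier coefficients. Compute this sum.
Σ |c_n|^2 = 58

Parseval equates the L^2 energy of f (normalised by 1/(2π)) with the ℓ^2 sum of its Fourier coefficients: (1/(2π)) ∫_0^{2π} |f|^2 = Σ |c_n|^2.
Compute the left side: (1/(2π)) [∫_0^π 4^2 dx + ∫_π^{2π} 10^2 dx] = (1/(2π)) · (16π + 100π) = (16 + 100)/2 = 58.
So Σ_{n ∈ Z} |c_n|^2 = 58.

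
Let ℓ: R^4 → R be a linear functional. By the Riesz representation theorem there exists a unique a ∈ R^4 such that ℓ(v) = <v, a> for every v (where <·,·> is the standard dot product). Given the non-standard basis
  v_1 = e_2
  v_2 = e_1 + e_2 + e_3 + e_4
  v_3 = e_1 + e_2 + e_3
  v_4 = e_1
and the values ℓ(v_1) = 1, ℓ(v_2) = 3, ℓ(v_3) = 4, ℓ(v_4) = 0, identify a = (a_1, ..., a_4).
a = (0, 1, 3, -1)

Write a = (a_1, ..., a_4) in the standard basis. For each basis vector v_i, ℓ(v_i) = <v_i, a> is a linear equation in the a_j's. Collect the n equations into a matrix system V a = ℓ, where row i of V is v_i (expressed in the standard basis). Since V is invertible (lower-triangular with 1s on the diagonal, up to permutation), solve by back-substitution:
  V =
[[0, 1, 0, 0],
 [1, 1, 1, 1],
 [1, 1, 1, 0],
 [1, 0, 0, 0]]
  V a = (1, 3, 4, 0)
Solving gives a = (0, 1, 3, -1).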